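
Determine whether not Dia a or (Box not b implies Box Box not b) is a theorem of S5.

Tableau for the negation not (not Dia a or (Box not b implies Box Box not b)):
1. not (not Dia a or (Box not b implies Box Box not b)), u
2. Dia a, u
3. not (Box not b implies Box Box not b), u
4. Box not b, u
5. not Box Box not b, u
6. not b, u
7. a, v
8. not b, v
9. not Box not b, w
10. not b, w
11. b, x
12. not b, x
Accessibility: uRu, uRv, uRw, uRx, vRu, vRv, vRw, vRx, wRu, wRv, wRw, wRx, xRu, xRv, xRw, xRx
Branch closes: b and not b both at x.
All branches of the negation close; one closing branch shown above.

Valid in S5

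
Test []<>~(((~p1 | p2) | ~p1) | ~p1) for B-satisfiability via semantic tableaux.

Satisfiable

1. []<>~(((~p1 | p2) | ~p1) | ~p1), 0
2. <>~(((~p1 | p2) | ~p1) | ~p1), 0   [[]-rule on 1 via 0R0]
3. ~(((~p1 | p2) | ~p1) | ~p1), 1   [<>-rule on 2: fresh world 1, 0R1]
4. ~((~p1 | p2) | ~p1), 1   [~|-rule on 3]
5. p1, 1   [~|-rule on 3]
6. ~(~p1 | p2), 1   [~|-rule on 4]
7. ~p2, 1   [~|-rule on 6]
8. <>~(((~p1 | p2) | ~p1) | ~p1), 1   [[]-rule on 1 via 0R1]
9. ~(((~p1 | p2) | ~p1) | ~p1), 2   [<>-rule on 8: fresh world 2, 1R2]
10. ~((~p1 | p2) | ~p1), 2   [~|-rule on 9]
11. p1, 2   [~|-rule on 9]
12. ~(~p1 | p2), 2   [~|-rule on 10]
13. ~p2, 2   [~|-rule on 12]
Accessibility: 0R0, 0R1, 1R0, 1R1, 1R2, 2R1, 2R2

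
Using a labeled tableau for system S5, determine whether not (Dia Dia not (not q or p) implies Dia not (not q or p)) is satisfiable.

Unsatisfiable

1. not (Dia Dia not (not q or p) implies Dia not (not q or p)), w0
2. Dia Dia not (not q or p), w0
3. not Dia not (not q or p), w0
4. not q or p, w0
5. p, w0
6. Dia not (not q or p), w1
7. not q or p, w1
8. p, w1
9. not (not q or p), w2
10. q, w2
11. not p, w2
12. not q or p, w2
13. p, w2
Accessibility: w0Rw0, w0Rw1, w0Rw2, w1Rw0, w1Rw1, w1Rw2, w2Rw0, w2Rw1, w2Rw2
Branch closes: p and not p both at w2.
(One branch shown.) All branches close.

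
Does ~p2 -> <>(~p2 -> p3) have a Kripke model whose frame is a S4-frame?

Satisfiable (open branch found)

1. ~p2 -> <>(~p2 -> p3), 0
2. <>(~p2 -> p3), 0   [->-rule on 1 (branches; this branch)]
3. ~p2 -> p3, 1   [<>-rule on 2: fresh world 1, 0R1]
4. p3, 1   [->-rule on 3 (branches; this branch)]
Accessibility: 0R0, 0R1, 1R1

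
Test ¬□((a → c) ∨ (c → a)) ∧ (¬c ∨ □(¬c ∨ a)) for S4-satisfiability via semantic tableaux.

No, unsatisfiable

1. ¬□((a → c) ∨ (c → a)) ∧ (¬c ∨ □(¬c ∨ a)), u
2. ¬□((a → c) ∨ (c → a)), u
3. ¬c ∨ □(¬c ∨ a), u
4. □(¬c ∨ a), u
5. ¬c ∨ a, u
6. a, u
7. ¬((a → c) ∨ (c → a)), v
8. ¬(a → c), v
9. ¬(c → a), v
10. a, v
11. ¬c, v
12. c, v
13. ¬a, v
Accessibility: uRu, uRv, vRv
Branch closes: c and ¬c both at v.
Every branch closes; the branch above is one of them.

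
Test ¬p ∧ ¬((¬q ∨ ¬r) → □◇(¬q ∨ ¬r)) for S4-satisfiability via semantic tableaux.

Yes, satisfiable

1. ¬p ∧ ¬((¬q ∨ ¬r) → □◇(¬q ∨ ¬r)), 0
2. ¬p, 0
3. ¬((¬q ∨ ¬r) → □◇(¬q ∨ ¬r)), 0
4. ¬q ∨ ¬r, 0
5. ¬□◇(¬q ∨ ¬r), 0
6. ¬r, 0
7. ¬◇(¬q ∨ ¬r), 1
8. ¬(¬q ∨ ¬r), 1
9. q, 1
10. r, 1
Accessibility: 0R0, 0R1, 1R1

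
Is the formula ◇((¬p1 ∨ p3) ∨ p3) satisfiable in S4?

1. ◇((¬p1 ∨ p3) ∨ p3), u
2. (¬p1 ∨ p3) ∨ p3, v
3. p3, v
Accessibility: uRu, uRv, vRv

Yes, satisfiable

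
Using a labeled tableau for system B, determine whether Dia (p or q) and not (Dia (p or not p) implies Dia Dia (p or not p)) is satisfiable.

1. Dia (p or q) and not (Dia (p or not p) implies Dia Dia (p or not p)), 0
2. Dia (p or q), 0
3. not (Dia (p or not p) implies Dia Dia (p or not p)), 0
4. Dia (p or not p), 0
5. not Dia Dia (p or not p), 0
6. not Dia (p or not p), 0
7. not (p or not p), 0
8. not p, 0
9. p, 0
Accessibility: 0R0
Branch closes: p and not p both at 0.
All branches of the tableau close; one closing branch shown above.

Unsatisfiable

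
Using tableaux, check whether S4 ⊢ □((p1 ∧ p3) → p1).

Tableau for the negation ¬□((p1 ∧ p3) → p1):
1. ¬□((p1 ∧ p3) → p1), w0
2. ¬((p1 ∧ p3) → p1), w1   [¬□-rule on 1: fresh world w1, w0Rw1]
3. p1 ∧ p3, w1   [¬→-rule on 2]
4. ¬p1, w1   [¬→-rule on 2]
5. p1, w1   [∧-rule on 3]
6. p3, w1   [∧-rule on 3]
Accessibility: w0Rw0, w0Rw1, w1Rw1
Branch closes: p1 and ¬p1 both at w1.
All branches of the negation close; one closing branch shown above.

Valid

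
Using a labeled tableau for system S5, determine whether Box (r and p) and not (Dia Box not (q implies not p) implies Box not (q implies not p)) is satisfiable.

Unsatisfiable

1. Box (r and p) and not (Dia Box not (q implies not p) implies Box not (q implies not p)), 0
2. Box (r and p), 0
3. not (Dia Box not (q implies not p) implies Box not (q implies not p)), 0
4. Dia Box not (q implies not p), 0
5. not Box not (q implies not p), 0
6. r and p, 0
7. r, 0
8. p, 0
9. Box not (q implies not p), 1
10. r and p, 1
11. r, 1
12. p, 1
13. not (q implies not p), 0
14. q, 0
15. not (q implies not p), 1
16. q, 1
17. q implies not p, 2
18. r and p, 2
19. r, 2
20. p, 2
21. not (q implies not p), 2
22. q, 2
23. not p, 2
Accessibility: 0R0, 0R1, 0R2, 1R0, 1R1, 1R2, 2R0, 2R1, 2R2
Branch closes: p and not p both at 2.
All branches of the tableau close; one closing branch shown above.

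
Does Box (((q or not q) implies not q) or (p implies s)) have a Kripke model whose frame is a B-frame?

Yes, satisfiable

1. Box (((q or not q) implies not q) or (p implies s)), w0
2. ((q or not q) implies not q) or (p implies s), w0
3. p implies s, w0
4. s, w0
Accessibility: w0Rw0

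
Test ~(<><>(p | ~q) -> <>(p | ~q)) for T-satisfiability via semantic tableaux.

1. ~(<><>(p | ~q) -> <>(p | ~q)), w0
2. <><>(p | ~q), w0
3. ~<>(p | ~q), w0
4. ~(p | ~q), w0
5. ~p, w0
6. q, w0
7. <>(p | ~q), w1
8. ~(p | ~q), w1
9. ~p, w1
10. q, w1
11. p | ~q, w2
12. ~q, w2
Accessibility: w0Rw0, w0Rw1, w1Rw1, w1Rw2, w2Rw2

Satisfiable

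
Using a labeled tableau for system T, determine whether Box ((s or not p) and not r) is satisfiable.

Satisfiable

1. Box ((s or not p) and not r), w0
2. (s or not p) and not r, w0   [Box-rule on 1 via w0Rw0]
3. s or not p, w0   [and-rule on 2]
4. not r, w0   [and-rule on 2]
5. not p, w0   [or-rule on 3 (branches; this branch)]
Accessibility: w0Rw0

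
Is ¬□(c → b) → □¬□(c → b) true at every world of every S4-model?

Tableau for the negation ¬(¬□(c → b) → □¬□(c → b)):
1. ¬(¬□(c → b) → □¬□(c → b)), w0
2. ¬□(c → b), w0   [¬→-rule on 1]
3. ¬□¬□(c → b), w0   [¬→-rule on 1]
4. ¬(c → b), w1   [¬□-rule on 2: fresh world w1, w0Rw1]
5. c, w1   [¬→-rule on 4]
6. ¬b, w1   [¬→-rule on 4]
7. □(c → b), w2   [¬□-rule on 3: fresh world w2, w0Rw2]
8. c → b, w2   [□-rule on 7 via w2Rw2]
9. b, w2   [→-rule on 8 (branches; this branch)]
Accessibility: w0Rw0, w0Rw1, w0Rw2, w1Rw1, w2Rw2
The negation has an open branch (countermodel exists).

Invalid (countermodel exists)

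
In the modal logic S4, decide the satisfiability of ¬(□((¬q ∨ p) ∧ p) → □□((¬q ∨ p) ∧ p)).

1. ¬(□((¬q ∨ p) ∧ p) → □□((¬q ∨ p) ∧ p)), w0
2. □((¬q ∨ p) ∧ p), w0
3. ¬□□((¬q ∨ p) ∧ p), w0
4. (¬q ∨ p) ∧ p, w0
5. ¬q ∨ p, w0
6. p, w0
7. ¬□((¬q ∨ p) ∧ p), w1
8. (¬q ∨ p) ∧ p, w1
9. ¬q ∨ p, w1
10. p, w1
11. ¬((¬q ∨ p) ∧ p), w2
12. (¬q ∨ p) ∧ p, w2
13. ¬q ∨ p, w2
14. p, w2
15. ¬(¬q ∨ p), w2
16. q, w2
17. ¬p, w2
Accessibility: w0Rw0, w0Rw1, w0Rw2, w1Rw1, w1Rw2, w2Rw2
Branch closes: p and ¬p both at w2.
Every branch closes; the branch above is one of them.

No, unsatisfiable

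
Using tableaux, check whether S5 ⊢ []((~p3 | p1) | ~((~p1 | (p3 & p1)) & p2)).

No, not valid

Tableau for the negation ~[]((~p3 | p1) | ~((~p1 | (p3 & p1)) & p2)):
1. ~[]((~p3 | p1) | ~((~p1 | (p3 & p1)) & p2)), 0
2. ~((~p3 | p1) | ~((~p1 | (p3 & p1)) & p2)), 1
3. ~(~p3 | p1), 1
4. (~p1 | (p3 & p1)) & p2, 1
5. p3, 1
6. ~p1, 1
7. ~p1 | (p3 & p1), 1
8. p2, 1
Accessibility: 0R0, 0R1, 1R0, 1R1
The negation has an open branch (countermodel exists).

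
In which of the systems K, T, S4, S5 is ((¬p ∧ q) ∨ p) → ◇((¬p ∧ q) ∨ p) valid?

T-tableau for the negation ¬(((¬p ∧ q) ∨ p) → ◇((¬p ∧ q) ∨ p)):
1. ¬(((¬p ∧ q) ∨ p) → ◇((¬p ∧ q) ∨ p)), u
2. (¬p ∧ q) ∨ p, u   [¬→-rule on 1]
3. ¬◇((¬p ∧ q) ∨ p), u   [¬→-rule on 1]
4. ¬((¬p ∧ q) ∨ p), u   [¬◇-rule on 3 via uRu]
5. ¬(¬p ∧ q), u   [¬∨-rule on 4]
6. ¬p, u   [¬∨-rule on 4]
7. ¬p ∧ q, u   [∨-rule on 2 (branches; this branch)]
8. q, u   [∧-rule on 7]
9. ¬q, u   [¬∧-rule on 5 (branches; this branch)]
Accessibility: uRu
Branch closes: q and ¬q both at u.
Every branch closes (one shown): valid in T, hence also in S4, S5 (every theorem of T is a theorem of S4 and S5).
K-tableau for the negation ¬(((¬p ∧ q) ∨ p) → ◇((¬p ∧ q) ∨ p)):
1. ¬(((¬p ∧ q) ∨ p) → ◇((¬p ∧ q) ∨ p)), u
2. (¬p ∧ q) ∨ p, u   [¬→-rule on 1]
3. ¬◇((¬p ∧ q) ∨ p), u   [¬→-rule on 1]
4. p, u   [∨-rule on 2 (branches; this branch)]
Complete open branch: countermodel on a K-frame, so not valid in K.

T, S4, S5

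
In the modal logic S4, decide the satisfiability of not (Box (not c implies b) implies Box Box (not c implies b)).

1. not (Box (not c implies b) implies Box Box (not c implies b)), u
2. Box (not c implies b), u
3. not Box Box (not c implies b), u
4. not c implies b, u
5. b, u
6. not Box (not c implies b), v
7. not c implies b, v
8. b, v
9. not (not c implies b), w
10. not c, w
11. not b, w
12. not c implies b, w
13. b, w
Accessibility: uRu, uRv, uRw, vRv, vRw, wRw
Branch closes: b and not b both at w.
Every branch closes; the branch above is one of them.

Unsatisfiable (every branch closes)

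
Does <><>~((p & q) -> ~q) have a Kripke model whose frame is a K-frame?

Satisfiable (open branch found)

1. <><>~((p & q) -> ~q), u
2. <>~((p & q) -> ~q), v
3. ~((p & q) -> ~q), w
4. p & q, w
5. q, w
6. p, w
Accessibility: uRv, vRw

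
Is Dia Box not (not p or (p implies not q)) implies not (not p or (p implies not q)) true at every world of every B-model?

Yes, valid

Tableau for the negation not (Dia Box not (not p or (p implies not q)) implies not (not p or (p implies not q))):
1. not (Dia Box not (not p or (p implies not q)) implies not (not p or (p implies not q))), u
2. Dia Box not (not p or (p implies not q)), u   [neg-implies-rule on 1]
3. not p or (p implies not q), u   [neg-implies-rule on 1]
4. p implies not q, u   [or-rule on 3 (branches; this branch)]
5. not q, u   [implies-rule on 4 (branches; this branch)]
6. Box not (not p or (p implies not q)), v   [Dia-rule on 2: fresh world v, uRv]
7. not (not p or (p implies not q)), u   [Box-rule on 6 via vRu]
8. p, u   [neg-or-rule on 7]
9. not (p implies not q), u   [neg-or-rule on 7]
10. q, u   [neg-implies-rule on 9]
Accessibility: uRu, uRv, vRu, vRv
Branch closes: q and not q both at u.
All branches of the negation close; one closing branch shown above.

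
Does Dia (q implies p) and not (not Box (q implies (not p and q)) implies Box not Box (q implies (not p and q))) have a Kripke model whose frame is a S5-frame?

Unsatisfiable

1. Dia (q implies p) and not (not Box (q implies (not p and q)) implies Box not Box (q implies (not p and q))), u
2. Dia (q implies p), u
3. not (not Box (q implies (not p and q)) implies Box not Box (q implies (not p and q))), u
4. not Box (q implies (not p and q)), u
5. not Box not Box (q implies (not p and q)), u
6. q implies p, v
7. p, v
8. not (q implies (not p and q)), w
9. q, w
10. not (not p and q), w
11. p, w
12. Box (q implies (not p and q)), x
13. q implies (not p and q), u
14. q implies (not p and q), v
15. q implies (not p and q), w
16. q implies (not p and q), x
17. not p and q, u
18. not p, u
19. q, u
20. not q, v
21. not p and q, w
22. not p, w
Accessibility: uRu, uRv, uRw, uRx, vRu, vRv, vRw, vRx, wRu, wRv, wRw, wRx, xRu, xRv, xRw, xRx
Branch closes: p and not p both at w.
All branches of the tableau close; one closing branch shown above.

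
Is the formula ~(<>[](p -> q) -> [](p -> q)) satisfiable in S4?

1. ~(<>[](p -> q) -> [](p -> q)), w0
2. <>[](p -> q), w0
3. ~[](p -> q), w0
4. [](p -> q), w1
5. p -> q, w1
6. q, w1
7. ~(p -> q), w2
8. p, w2
9. ~q, w2
Accessibility: w0Rw0, w0Rw1, w0Rw2, w1Rw1, w2Rw2

Satisfiable (open branch found)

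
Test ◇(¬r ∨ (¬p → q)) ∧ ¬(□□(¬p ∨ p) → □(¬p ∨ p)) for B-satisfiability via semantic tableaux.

Unsatisfiable

1. ◇(¬r ∨ (¬p → q)) ∧ ¬(□□(¬p ∨ p) → □(¬p ∨ p)), u
2. ◇(¬r ∨ (¬p → q)), u
3. ¬(□□(¬p ∨ p) → □(¬p ∨ p)), u
4. □□(¬p ∨ p), u
5. ¬□(¬p ∨ p), u
6. □(¬p ∨ p), u
7. ¬p ∨ p, u
8. p, u
9. ¬r ∨ (¬p → q), v
10. □(¬p ∨ p), v
11. ¬p ∨ p, v
12. ¬p → q, v
13. p, v
14. q, v
15. ¬(¬p ∨ p), w
16. p, w
17. ¬p, w
Accessibility: uRu, uRv, uRw, vRu, vRv, wRu, wRw
Branch closes: p and ¬p both at w.
Every branch closes; the branch above is one of them.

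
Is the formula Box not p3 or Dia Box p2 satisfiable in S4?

Satisfiable

1. Box not p3 or Dia Box p2, w0
2. Dia Box p2, w0
3. Box p2, w1
4. p2, w1
Accessibility: w0Rw0, w0Rw1, w1Rw1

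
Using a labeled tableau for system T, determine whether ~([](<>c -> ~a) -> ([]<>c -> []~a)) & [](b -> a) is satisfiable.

1. ~([](<>c -> ~a) -> ([]<>c -> []~a)) & [](b -> a), w0
2. ~([](<>c -> ~a) -> ([]<>c -> []~a)), w0
3. [](b -> a), w0
4. [](<>c -> ~a), w0
5. ~([]<>c -> []~a), w0
6. []<>c, w0
7. ~[]~a, w0
8. b -> a, w0
9. <>c -> ~a, w0
10. <>c, w0
11. ~b, w0
12. ~a, w0
13. a, w1
14. b -> a, w1
15. <>c -> ~a, w1
16. <>c, w1
17. ~<>c, w1
18. ~c, w1
19. c, w2
20. b -> a, w2
21. <>c -> ~a, w2
22. <>c, w2
23. ~b, w2
24. ~a, w2
25. c, w3
26. ~c, w3
Accessibility: w0Rw0, w0Rw1, w0Rw2, w1Rw1, w1Rw3, w2Rw2, w3Rw3
Branch closes: c and ~c both at w3.
All branches of the tableau close; one closing branch shown above.

Unsatisfiable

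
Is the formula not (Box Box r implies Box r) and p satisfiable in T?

Unsatisfiable

1. not (Box Box r implies Box r) and p, 0
2. not (Box Box r implies Box r), 0
3. p, 0
4. Box Box r, 0
5. not Box r, 0
6. Box r, 0
7. r, 0
8. not r, 1
9. Box r, 1
10. r, 1
Accessibility: 0R0, 0R1, 1R1
Branch closes: r and not r both at 1.
Every branch closes; the branch above is one of them.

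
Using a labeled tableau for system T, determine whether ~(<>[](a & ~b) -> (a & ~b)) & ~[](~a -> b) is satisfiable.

Satisfiable (open branch found)

1. ~(<>[](a & ~b) -> (a & ~b)) & ~[](~a -> b), w0
2. ~(<>[](a & ~b) -> (a & ~b)), w0
3. ~[](~a -> b), w0
4. <>[](a & ~b), w0
5. ~(a & ~b), w0
6. b, w0
7. ~(~a -> b), w1
8. ~a, w1
9. ~b, w1
10. [](a & ~b), w2
11. a & ~b, w2
12. a, w2
13. ~b, w2
Accessibility: w0Rw0, w0Rw1, w0Rw2, w1Rw1, w2Rw2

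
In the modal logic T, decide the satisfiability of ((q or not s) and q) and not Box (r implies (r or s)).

1. ((q or not s) and q) and not Box (r implies (r or s)), u
2. (q or not s) and q, u   [and-rule on 1]
3. not Box (r implies (r or s)), u   [and-rule on 1]
4. q or not s, u   [and-rule on 2]
5. q, u   [and-rule on 2]
6. not s, u   [or-rule on 4 (branches; this branch)]
7. not (r implies (r or s)), v   [neg-Box-rule on 3: fresh world v, uRv]
8. r, v   [neg-implies-rule on 7]
9. not (r or s), v   [neg-implies-rule on 7]
10. not r, v   [neg-or-rule on 9]
11. not s, v   [neg-or-rule on 9]
Accessibility: uRu, uRv, vRv
Branch closes: r and not r both at v.
All branches of the tableau close; one closing branch shown above.

Unsatisfiable (every branch closes)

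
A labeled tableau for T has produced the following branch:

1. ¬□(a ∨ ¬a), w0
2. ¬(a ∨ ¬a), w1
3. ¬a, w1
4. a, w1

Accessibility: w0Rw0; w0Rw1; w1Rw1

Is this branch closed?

Both a and ¬a appear at w1.

Yes, closed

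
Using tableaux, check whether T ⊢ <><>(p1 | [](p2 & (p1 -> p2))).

Tableau for the negation ~<><>(p1 | [](p2 & (p1 -> p2))):
1. ~<><>(p1 | [](p2 & (p1 -> p2))), u
2. ~<>(p1 | [](p2 & (p1 -> p2))), u
3. ~(p1 | [](p2 & (p1 -> p2))), u
4. ~p1, u
5. ~[](p2 & (p1 -> p2)), u
6. ~(p2 & (p1 -> p2)), v
7. ~<>(p1 | [](p2 & (p1 -> p2))), v
8. ~(p1 | [](p2 & (p1 -> p2))), v
9. ~p1, v
10. ~[](p2 & (p1 -> p2)), v
11. ~p2, v
12. ~(p2 & (p1 -> p2)), w
13. ~(p1 | [](p2 & (p1 -> p2))), w
14. ~p1, w
15. ~[](p2 & (p1 -> p2)), w
16. ~p2, w
17. ~(p2 & (p1 -> p2)), x
18. ~(p1 -> p2), x
19. p1, x
20. ~p2, x
Accessibility: uRu, uRv, vRv, vRw, wRw, wRx, xRx
The negation has an open branch (countermodel exists).

Invalid (countermodel exists)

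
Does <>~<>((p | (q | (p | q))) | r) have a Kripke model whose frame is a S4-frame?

1. <>~<>((p | (q | (p | q))) | r), 0
2. ~<>((p | (q | (p | q))) | r), 1
3. ~((p | (q | (p | q))) | r), 1
4. ~(p | (q | (p | q))), 1
5. ~r, 1
6. ~p, 1
7. ~(q | (p | q)), 1
8. ~q, 1
9. ~(p | q), 1
Accessibility: 0R0, 0R1, 1R1

Satisfiable (open branch found)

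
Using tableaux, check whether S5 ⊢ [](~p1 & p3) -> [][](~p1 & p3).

Valid in S5

Tableau for the negation ~([](~p1 & p3) -> [][](~p1 & p3)):
1. ~([](~p1 & p3) -> [][](~p1 & p3)), u
2. [](~p1 & p3), u
3. ~[][](~p1 & p3), u
4. ~p1 & p3, u
5. ~p1, u
6. p3, u
7. ~[](~p1 & p3), v
8. ~p1 & p3, v
9. ~p1, v
10. p3, v
11. ~(~p1 & p3), w
12. ~p1 & p3, w
13. ~p1, w
14. p3, w
15. ~p3, w
Accessibility: uRu, uRv, uRw, vRu, vRv, vRw, wRu, wRv, wRw
Branch closes: p3 and ~p3 both at w.
All branches of the negation close; one closing branch shown above.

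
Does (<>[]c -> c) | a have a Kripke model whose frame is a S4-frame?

1. (<>[]c -> c) | a, 0
2. a, 0
Accessibility: 0R0

Satisfiable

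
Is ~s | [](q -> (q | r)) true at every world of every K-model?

Tableau for the negation ~(~s | [](q -> (q | r))):
1. ~(~s | [](q -> (q | r))), w0
2. s, w0   [~|-rule on 1]
3. ~[](q -> (q | r)), w0   [~|-rule on 1]
4. ~(q -> (q | r)), w1   [~[]-rule on 3: fresh world w1, w0Rw1]
5. q, w1   [~->-rule on 4]
6. ~(q | r), w1   [~->-rule on 4]
7. ~q, w1   [~|-rule on 6]
8. ~r, w1   [~|-rule on 6]
Accessibility: w0Rw1
Branch closes: q and ~q both at w1.
Every branch of the negation's tableau closes; the branch above is one of them.

Yes, valid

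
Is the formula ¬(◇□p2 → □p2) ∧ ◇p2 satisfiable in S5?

1. ¬(◇□p2 → □p2) ∧ ◇p2, u
2. ¬(◇□p2 → □p2), u
3. ◇p2, u
4. ◇□p2, u
5. ¬□p2, u
6. p2, v
7. □p2, w
8. p2, u
9. p2, w
10. ¬p2, x
11. p2, x
Accessibility: uRu, uRv, uRw, uRx, vRu, vRv, vRw, vRx, wRu, wRv, wRw, wRx, xRu, xRv, xRw, xRx
Branch closes: p2 and ¬p2 both at x.
All branches of the tableau close; one closing branch shown above.

Unsatisfiable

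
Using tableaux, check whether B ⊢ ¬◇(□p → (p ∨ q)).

Tableau for the negation ◇(□p → (p ∨ q)):
1. ◇(□p → (p ∨ q)), u
2. □p → (p ∨ q), v
3. p ∨ q, v
4. q, v
Accessibility: uRu, uRv, vRu, vRv
The negation has an open branch (countermodel exists).

Invalid (countermodel exists)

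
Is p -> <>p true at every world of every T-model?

Valid

Tableau for the negation ~(p -> <>p):
1. ~(p -> <>p), 0
2. p, 0   [~->-rule on 1]
3. ~<>p, 0   [~->-rule on 1]
4. ~p, 0   [~<>-rule on 3 via 0R0]
Accessibility: 0R0
Branch closes: p and ~p both at 0.
Every branch of the negation's tableau closes; the branch above is one of them.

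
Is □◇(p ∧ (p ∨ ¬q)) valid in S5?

Tableau for the negation ¬□◇(p ∧ (p ∨ ¬q)):
1. ¬□◇(p ∧ (p ∨ ¬q)), 0
2. ¬◇(p ∧ (p ∨ ¬q)), 1   [¬□-rule on 1: fresh world 1, 0R1]
3. ¬(p ∧ (p ∨ ¬q)), 0   [¬◇-rule on 2 via 1R0]
4. ¬(p ∧ (p ∨ ¬q)), 1   [¬◇-rule on 2 via 1R1]
5. ¬(p ∨ ¬q), 0   [¬∧-rule on 3 (branches; this branch)]
6. ¬p, 0   [¬∨-rule on 5]
7. q, 0   [¬∨-rule on 5]
8. ¬(p ∨ ¬q), 1   [¬∧-rule on 4 (branches; this branch)]
9. ¬p, 1   [¬∨-rule on 8]
10. q, 1   [¬∨-rule on 8]
Accessibility: 0R0, 0R1, 1R0, 1R1
The negation has an open branch (countermodel exists).

No, not valid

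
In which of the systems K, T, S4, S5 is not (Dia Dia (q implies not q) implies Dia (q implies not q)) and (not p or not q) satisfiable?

K, T

T-tableau for the formula:
1. not (Dia Dia (q implies not q) implies Dia (q implies not q)) and (not p or not q), u
2. not (Dia Dia (q implies not q) implies Dia (q implies not q)), u
3. not p or not q, u
4. Dia Dia (q implies not q), u
5. not Dia (q implies not q), u
6. not (q implies not q), u
7. q, u
8. not p, u
9. Dia (q implies not q), v
10. not (q implies not q), v
11. q, v
12. q implies not q, w
13. not q, w
Accessibility: uRu, uRv, vRv, vRw, wRw
Complete open branch: satisfiable in T, hence also in K (this T-model is also a K-model).
S4-tableau for the formula:
1. not (Dia Dia (q implies not q) implies Dia (q implies not q)) and (not p or not q), u
2. not (Dia Dia (q implies not q) implies Dia (q implies not q)), u
3. not p or not q, u
4. Dia Dia (q implies not q), u
5. not Dia (q implies not q), u
6. not (q implies not q), u
7. q, u
8. not p, u
9. Dia (q implies not q), v
10. not (q implies not q), v
11. q, v
12. q implies not q, w
13. not (q implies not q), w
14. q, w
15. not q, w
Accessibility: uRu, uRv, uRw, vRv, vRw, wRw
Branch closes: q and not q both at w.
Every branch closes (one shown): unsatisfiable in S4, hence also in S5 (every S5-frame is an S4-frame).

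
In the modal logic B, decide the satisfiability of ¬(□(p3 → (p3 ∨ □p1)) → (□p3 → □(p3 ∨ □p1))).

No, unsatisfiable

1. ¬(□(p3 → (p3 ∨ □p1)) → (□p3 → □(p3 ∨ □p1))), w0
2. □(p3 → (p3 ∨ □p1)), w0
3. ¬(□p3 → □(p3 ∨ □p1)), w0
4. □p3, w0
5. ¬□(p3 ∨ □p1), w0
6. p3 → (p3 ∨ □p1), w0
7. p3, w0
8. p3 ∨ □p1, w0
9. □p1, w0
10. p1, w0
11. ¬(p3 ∨ □p1), w1
12. ¬p3, w1
13. ¬□p1, w1
14. p3 → (p3 ∨ □p1), w1
15. p3, w1
Accessibility: w0Rw0, w0Rw1, w1Rw0, w1Rw1
Branch closes: p3 and ¬p3 both at w1.
All branches of the tableau close; one closing branch shown above.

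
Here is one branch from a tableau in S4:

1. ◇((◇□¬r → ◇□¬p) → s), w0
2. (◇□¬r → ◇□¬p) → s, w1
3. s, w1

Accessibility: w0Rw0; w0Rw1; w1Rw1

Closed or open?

No, open

No atom appears with both signs at the same world.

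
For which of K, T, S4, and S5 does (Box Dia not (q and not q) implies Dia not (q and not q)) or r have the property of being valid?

K-tableau for the negation not ((Box Dia not (q and not q) implies Dia not (q and not q)) or r):
1. not ((Box Dia not (q and not q) implies Dia not (q and not q)) or r), u
2. not (Box Dia not (q and not q) implies Dia not (q and not q)), u   [neg-or-rule on 1]
3. not r, u   [neg-or-rule on 1]
4. Box Dia not (q and not q), u   [neg-implies-rule on 2]
5. not Dia not (q and not q), u   [neg-implies-rule on 2]
Complete open branch: countermodel on a K-frame, so not valid in K.
T-tableau for the negation not ((Box Dia not (q and not q) implies Dia not (q and not q)) or r):
1. not ((Box Dia not (q and not q) implies Dia not (q and not q)) or r), u
2. not (Box Dia not (q and not q) implies Dia not (q and not q)), u   [neg-or-rule on 1]
3. not r, u   [neg-or-rule on 1]
4. Box Dia not (q and not q), u   [neg-implies-rule on 2]
5. not Dia not (q and not q), u   [neg-implies-rule on 2]
6. Dia not (q and not q), u   [Box-rule on 4 via uRu]
7. q and not q, u   [neg-Dia-rule on 5 via uRu]
8. q, u   [and-rule on 7]
9. not q, u   [and-rule on 7]
Accessibility: uRu
Branch closes: q and not q both at u.
Every branch closes (one shown): valid in T, hence also in S4, S5 (every theorem of T is a theorem of S4 and S5).

T, S4, S5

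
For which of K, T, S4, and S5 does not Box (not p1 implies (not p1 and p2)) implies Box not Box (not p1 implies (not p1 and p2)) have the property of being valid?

S5

S5-tableau for the negation not (not Box (not p1 implies (not p1 and p2)) implies Box not Box (not p1 implies (not p1 and p2))):
1. not (not Box (not p1 implies (not p1 and p2)) implies Box not Box (not p1 implies (not p1 and p2))), 0
2. not Box (not p1 implies (not p1 and p2)), 0
3. not Box not Box (not p1 implies (not p1 and p2)), 0
4. not (not p1 implies (not p1 and p2)), 1
5. not p1, 1
6. not (not p1 and p2), 1
7. not p2, 1
8. Box (not p1 implies (not p1 and p2)), 2
9. not p1 implies (not p1 and p2), 0
10. not p1 implies (not p1 and p2), 1
11. not p1 implies (not p1 and p2), 2
12. not p1 and p2, 0
13. not p1, 0
14. p2, 0
15. not p1 and p2, 1
16. p2, 1
Accessibility: 0R0, 0R1, 0R2, 1R0, 1R1, 1R2, 2R0, 2R1, 2R2
Branch closes: p2 and not p2 both at 1.
Every branch closes (one shown): valid in S5.
S4-tableau for the negation not (not Box (not p1 implies (not p1 and p2)) implies Box not Box (not p1 implies (not p1 and p2))):
1. not (not Box (not p1 implies (not p1 and p2)) implies Box not Box (not p1 implies (not p1 and p2))), 0
2. not Box (not p1 implies (not p1 and p2)), 0
3. not Box not Box (not p1 implies (not p1 and p2)), 0
4. not (not p1 implies (not p1 and p2)), 1
5. not p1, 1
6. not (not p1 and p2), 1
7. not p2, 1
8. Box (not p1 implies (not p1 and p2)), 2
9. not p1 implies (not p1 and p2), 2
10. not p1 and p2, 2
11. not p1, 2
12. p2, 2
Accessibility: 0R0, 0R1, 0R2, 1R1, 2R2
Complete open branch: countermodel on an S4-frame, so not valid in S4, nor in K, T (the same frame is also a K-frame and a T-frame).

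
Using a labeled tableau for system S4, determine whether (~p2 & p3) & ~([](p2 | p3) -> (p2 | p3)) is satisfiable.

No, unsatisfiable

1. (~p2 & p3) & ~([](p2 | p3) -> (p2 | p3)), w0
2. ~p2 & p3, w0
3. ~([](p2 | p3) -> (p2 | p3)), w0
4. ~p2, w0
5. p3, w0
6. [](p2 | p3), w0
7. ~(p2 | p3), w0
8. ~p3, w0
Accessibility: w0Rw0
Branch closes: p3 and ~p3 both at w0.
All branches of the tableau close; one closing branch shown above.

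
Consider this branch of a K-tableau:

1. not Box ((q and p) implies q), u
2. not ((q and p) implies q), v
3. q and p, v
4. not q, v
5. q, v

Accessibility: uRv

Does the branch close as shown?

Both q and not q appear at v.

Closed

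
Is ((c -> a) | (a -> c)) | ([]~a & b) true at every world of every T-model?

Valid

Tableau for the negation ~(((c -> a) | (a -> c)) | ([]~a & b)):
1. ~(((c -> a) | (a -> c)) | ([]~a & b)), 0
2. ~((c -> a) | (a -> c)), 0
3. ~([]~a & b), 0
4. ~(c -> a), 0
5. ~(a -> c), 0
6. c, 0
7. ~a, 0
8. a, 0
9. ~c, 0
Accessibility: 0R0
Branch closes: a and ~a both at 0.
All branches of the negation close; one closing branch shown above.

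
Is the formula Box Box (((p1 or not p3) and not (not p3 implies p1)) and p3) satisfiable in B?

1. Box Box (((p1 or not p3) and not (not p3 implies p1)) and p3), 0
2. Box (((p1 or not p3) and not (not p3 implies p1)) and p3), 0
3. ((p1 or not p3) and not (not p3 implies p1)) and p3, 0
4. (p1 or not p3) and not (not p3 implies p1), 0
5. p3, 0
6. p1 or not p3, 0
7. not (not p3 implies p1), 0
8. not p3, 0
9. not p1, 0
Accessibility: 0R0
Branch closes: p3 and not p3 both at 0.
All branches of the tableau close; one closing branch shown above.

Unsatisfiable (every branch closes)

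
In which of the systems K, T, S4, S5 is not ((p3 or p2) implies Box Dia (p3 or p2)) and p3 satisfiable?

K, T, S4

S4-tableau for the formula:
1. not ((p3 or p2) implies Box Dia (p3 or p2)) and p3, 0
2. not ((p3 or p2) implies Box Dia (p3 or p2)), 0
3. p3, 0
4. p3 or p2, 0
5. not Box Dia (p3 or p2), 0
6. p2, 0
7. not Dia (p3 or p2), 1
8. not (p3 or p2), 1
9. not p3, 1
10. not p2, 1
Accessibility: 0R0, 0R1, 1R1
Complete open branch: satisfiable in S4, hence also in K, T (this S4-model is also a K-model and a T-model).
S5-tableau for the formula:
1. not ((p3 or p2) implies Box Dia (p3 or p2)) and p3, 0
2. not ((p3 or p2) implies Box Dia (p3 or p2)), 0
3. p3, 0
4. p3 or p2, 0
5. not Box Dia (p3 or p2), 0
6. p2, 0
7. not Dia (p3 or p2), 1
8. not (p3 or p2), 0
9. not p3, 0
10. not p2, 0
Accessibility: 0R0, 0R1, 1R0, 1R1
Branch closes: p3 and not p3 both at 0.
Every branch closes (one shown): unsatisfiable in S5.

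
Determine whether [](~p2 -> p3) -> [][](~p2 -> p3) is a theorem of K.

Invalid (countermodel exists)

Tableau for the negation ~([](~p2 -> p3) -> [][](~p2 -> p3)):
1. ~([](~p2 -> p3) -> [][](~p2 -> p3)), u
2. [](~p2 -> p3), u   [~->-rule on 1]
3. ~[][](~p2 -> p3), u   [~->-rule on 1]
4. ~[](~p2 -> p3), v   [~[]-rule on 3: fresh world v, uRv]
5. ~p2 -> p3, v   [[]-rule on 2 via uRv]
6. p3, v   [->-rule on 5 (branches; this branch)]
7. ~(~p2 -> p3), w   [~[]-rule on 4: fresh world w, vRw]
8. ~p2, w   [~->-rule on 7]
9. ~p3, w   [~->-rule on 7]
Accessibility: uRv, vRw
The negation has an open branch (countermodel exists).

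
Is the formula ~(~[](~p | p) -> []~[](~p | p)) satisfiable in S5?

1. ~(~[](~p | p) -> []~[](~p | p)), 0
2. ~[](~p | p), 0
3. ~[]~[](~p | p), 0
4. ~(~p | p), 1
5. p, 1
6. ~p, 1
Accessibility: 0R0, 0R1, 1R0, 1R1
Branch closes: p and ~p both at 1.
(One branch shown.) All branches close.

No, unsatisfiable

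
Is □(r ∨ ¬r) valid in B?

Valid in B

Tableau for the negation ¬□(r ∨ ¬r):
1. ¬□(r ∨ ¬r), u
2. ¬(r ∨ ¬r), v
3. ¬r, v
4. r, v
Accessibility: uRu, uRv, vRu, vRv
Branch closes: r and ¬r both at v.
All branches of the negation close; one closing branch shown above.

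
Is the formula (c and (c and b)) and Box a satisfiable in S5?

1. (c and (c and b)) and Box a, 0
2. c and (c and b), 0   [and-rule on 1]
3. Box a, 0   [and-rule on 1]
4. c, 0   [and-rule on 2]
5. c and b, 0   [and-rule on 2]
6. b, 0   [and-rule on 5]
7. a, 0   [Box-rule on 3 via 0R0]
Accessibility: 0R0

Satisfiable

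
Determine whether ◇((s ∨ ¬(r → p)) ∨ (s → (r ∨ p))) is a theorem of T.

Valid in T

Tableau for the negation ¬◇((s ∨ ¬(r → p)) ∨ (s → (r ∨ p))):
1. ¬◇((s ∨ ¬(r → p)) ∨ (s → (r ∨ p))), u
2. ¬((s ∨ ¬(r → p)) ∨ (s → (r ∨ p))), u
3. ¬(s ∨ ¬(r → p)), u
4. ¬(s → (r ∨ p)), u
5. ¬s, u
6. r → p, u
7. s, u
8. ¬(r ∨ p), u
Accessibility: uRu
Branch closes: s and ¬s both at u.
Every branch of the negation's tableau closes; the branch above is one of them.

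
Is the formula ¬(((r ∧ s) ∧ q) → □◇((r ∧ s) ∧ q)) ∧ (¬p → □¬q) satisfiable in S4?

Satisfiable (open branch found)

1. ¬(((r ∧ s) ∧ q) → □◇((r ∧ s) ∧ q)) ∧ (¬p → □¬q), u
2. ¬(((r ∧ s) ∧ q) → □◇((r ∧ s) ∧ q)), u
3. ¬p → □¬q, u
4. (r ∧ s) ∧ q, u
5. ¬□◇((r ∧ s) ∧ q), u
6. r ∧ s, u
7. q, u
8. r, u
9. s, u
10. p, u
11. ¬◇((r ∧ s) ∧ q), v
12. ¬((r ∧ s) ∧ q), v
13. ¬q, v
Accessibility: uRu, uRv, vRv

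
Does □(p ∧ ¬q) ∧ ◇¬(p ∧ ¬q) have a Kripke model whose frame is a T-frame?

No, unsatisfiable

1. □(p ∧ ¬q) ∧ ◇¬(p ∧ ¬q), 0
2. □(p ∧ ¬q), 0   [∧-rule on 1]
3. ◇¬(p ∧ ¬q), 0   [∧-rule on 1]
4. p ∧ ¬q, 0   [□-rule on 2 via 0R0]
5. p, 0   [∧-rule on 4]
6. ¬q, 0   [∧-rule on 4]
7. ¬(p ∧ ¬q), 1   [◇-rule on 3: fresh world 1, 0R1]
8. p ∧ ¬q, 1   [□-rule on 2 via 0R1]
9. p, 1   [∧-rule on 8]
10. ¬q, 1   [∧-rule on 8]
11. q, 1   [¬∧-rule on 7 (branches; this branch)]
Accessibility: 0R0, 0R1, 1R1
Branch closes: q and ¬q both at 1.
All branches of the tableau close; one closing branch shown above.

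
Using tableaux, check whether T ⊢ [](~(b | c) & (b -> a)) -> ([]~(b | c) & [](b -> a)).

Tableau for the negation ~([](~(b | c) & (b -> a)) -> ([]~(b | c) & [](b -> a))):
1. ~([](~(b | c) & (b -> a)) -> ([]~(b | c) & [](b -> a))), w0
2. [](~(b | c) & (b -> a)), w0   [~->-rule on 1]
3. ~([]~(b | c) & [](b -> a)), w0   [~->-rule on 1]
4. ~(b | c) & (b -> a), w0   [[]-rule on 2 via w0Rw0]
5. ~(b | c), w0   [&-rule on 4]
6. b -> a, w0   [&-rule on 4]
7. ~b, w0   [~|-rule on 5]
8. ~c, w0   [~|-rule on 5]
9. ~[](b -> a), w0   [~&-rule on 3 (branches; this branch)]
10. a, w0   [->-rule on 6 (branches; this branch)]
11. ~(b -> a), w1   [~[]-rule on 9: fresh world w1, w0Rw1]
12. b, w1   [~->-rule on 11]
13. ~a, w1   [~->-rule on 11]
14. ~(b | c) & (b -> a), w1   [[]-rule on 2 via w0Rw1]
15. ~(b | c), w1   [&-rule on 14]
16. b -> a, w1   [&-rule on 14]
17. ~b, w1   [~|-rule on 15]
18. ~c, w1   [~|-rule on 15]
Accessibility: w0Rw0, w0Rw1, w1Rw1
Branch closes: b and ~b both at w1.
All branches of the negation close; one closing branch shown above.

Yes, valid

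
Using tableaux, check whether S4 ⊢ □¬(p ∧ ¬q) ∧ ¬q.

Invalid (countermodel exists)

Tableau for the negation ¬(□¬(p ∧ ¬q) ∧ ¬q):
1. ¬(□¬(p ∧ ¬q) ∧ ¬q), w0
2. q, w0   [¬∧-rule on 1 (branches; this branch)]
Accessibility: w0Rw0
The negation has an open branch (countermodel exists).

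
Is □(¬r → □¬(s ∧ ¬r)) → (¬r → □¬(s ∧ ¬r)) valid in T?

Yes, valid

Tableau for the negation ¬(□(¬r → □¬(s ∧ ¬r)) → (¬r → □¬(s ∧ ¬r))):
1. ¬(□(¬r → □¬(s ∧ ¬r)) → (¬r → □¬(s ∧ ¬r))), u
2. □(¬r → □¬(s ∧ ¬r)), u
3. ¬(¬r → □¬(s ∧ ¬r)), u
4. ¬r, u
5. ¬□¬(s ∧ ¬r), u
6. ¬r → □¬(s ∧ ¬r), u
7. □¬(s ∧ ¬r), u
8. ¬(s ∧ ¬r), u
9. ¬s, u
10. s ∧ ¬r, v
11. s, v
12. ¬r, v
13. ¬r → □¬(s ∧ ¬r), v
14. ¬(s ∧ ¬r), v
15. □¬(s ∧ ¬r), v
16. r, v
Accessibility: uRu, uRv, vRv
Branch closes: r and ¬r both at v.
All branches of the negation close; one closing branch shown above.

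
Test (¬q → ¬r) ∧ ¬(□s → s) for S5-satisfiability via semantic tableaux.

Unsatisfiable

1. (¬q → ¬r) ∧ ¬(□s → s), u
2. ¬q → ¬r, u   [∧-rule on 1]
3. ¬(□s → s), u   [∧-rule on 1]
4. □s, u   [¬→-rule on 3]
5. ¬s, u   [¬→-rule on 3]
6. s, u   [□-rule on 4 via uRu]
Accessibility: uRu
Branch closes: s and ¬s both at u.
All branches of the tableau close; one closing branch shown above.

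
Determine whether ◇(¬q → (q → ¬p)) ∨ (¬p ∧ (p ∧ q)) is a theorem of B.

Tableau for the negation ¬(◇(¬q → (q → ¬p)) ∨ (¬p ∧ (p ∧ q))):
1. ¬(◇(¬q → (q → ¬p)) ∨ (¬p ∧ (p ∧ q))), 0
2. ¬◇(¬q → (q → ¬p)), 0
3. ¬(¬p ∧ (p ∧ q)), 0
4. ¬(¬q → (q → ¬p)), 0
5. ¬q, 0
6. ¬(q → ¬p), 0
7. q, 0
8. p, 0
Accessibility: 0R0
Branch closes: q and ¬q both at 0.
Every branch of the negation's tableau closes; the branch above is one of them.

Valid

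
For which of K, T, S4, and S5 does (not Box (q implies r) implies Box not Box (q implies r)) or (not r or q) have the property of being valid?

S5

S4-tableau for the negation not ((not Box (q implies r) implies Box not Box (q implies r)) or (not r or q)):
1. not ((not Box (q implies r) implies Box not Box (q implies r)) or (not r or q)), 0
2. not (not Box (q implies r) implies Box not Box (q implies r)), 0
3. not (not r or q), 0
4. not Box (q implies r), 0
5. not Box not Box (q implies r), 0
6. r, 0
7. not q, 0
8. not (q implies r), 1
9. q, 1
10. not r, 1
11. Box (q implies r), 2
12. q implies r, 2
13. r, 2
Accessibility: 0R0, 0R1, 0R2, 1R1, 2R2
Complete open branch: countermodel on an S4-frame, so not valid in S4, nor in K, T (the same frame is also a K-frame and a T-frame).
S5-tableau for the negation not ((not Box (q implies r) implies Box not Box (q implies r)) or (not r or q)):
1. not ((not Box (q implies r) implies Box not Box (q implies r)) or (not r or q)), 0
2. not (not Box (q implies r) implies Box not Box (q implies r)), 0
3. not (not r or q), 0
4. not Box (q implies r), 0
5. not Box not Box (q implies r), 0
6. r, 0
7. not q, 0
8. not (q implies r), 1
9. q, 1
10. not r, 1
11. Box (q implies r), 2
12. q implies r, 0
13. q implies r, 1
14. q implies r, 2
15. r, 1
Accessibility: 0R0, 0R1, 0R2, 1R0, 1R1, 1R2, 2R0, 2R1, 2R2
Branch closes: r and not r both at 1.
Every branch closes (one shown): valid in S5.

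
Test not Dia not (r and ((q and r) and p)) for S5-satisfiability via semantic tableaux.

Yes, satisfiable

1. not Dia not (r and ((q and r) and p)), u
2. r and ((q and r) and p), u   [neg-Dia-rule on 1 via uRu]
3. r, u   [and-rule on 2]
4. (q and r) and p, u   [and-rule on 2]
5. q and r, u   [and-rule on 4]
6. p, u   [and-rule on 4]
7. q, u   [and-rule on 5]
Accessibility: uRu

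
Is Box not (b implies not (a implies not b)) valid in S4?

Not valid

Tableau for the negation not Box not (b implies not (a implies not b)):
1. not Box not (b implies not (a implies not b)), w0
2. b implies not (a implies not b), w1
3. not (a implies not b), w1
4. a, w1
5. b, w1
Accessibility: w0Rw0, w0Rw1, w1Rw1
The negation has an open branch (countermodel exists).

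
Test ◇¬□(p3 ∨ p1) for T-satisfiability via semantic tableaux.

Satisfiable

1. ◇¬□(p3 ∨ p1), 0
2. ¬□(p3 ∨ p1), 1
3. ¬(p3 ∨ p1), 2
4. ¬p3, 2
5. ¬p1, 2
Accessibility: 0R0, 0R1, 1R1, 1R2, 2R2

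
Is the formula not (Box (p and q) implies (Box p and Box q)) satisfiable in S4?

1. not (Box (p and q) implies (Box p and Box q)), 0
2. Box (p and q), 0
3. not (Box p and Box q), 0
4. p and q, 0
5. p, 0
6. q, 0
7. not Box q, 0
8. not q, 1
9. p and q, 1
10. p, 1
11. q, 1
Accessibility: 0R0, 0R1, 1R1
Branch closes: q and not q both at 1.
Every branch closes; the branch above is one of them.

Unsatisfiable (every branch closes)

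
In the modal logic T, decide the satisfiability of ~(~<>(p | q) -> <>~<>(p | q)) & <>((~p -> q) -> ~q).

1. ~(~<>(p | q) -> <>~<>(p | q)) & <>((~p -> q) -> ~q), w0
2. ~(~<>(p | q) -> <>~<>(p | q)), w0   [&-rule on 1]
3. <>((~p -> q) -> ~q), w0   [&-rule on 1]
4. ~<>(p | q), w0   [~->-rule on 2]
5. ~<>~<>(p | q), w0   [~->-rule on 2]
6. ~(p | q), w0   [~<>-rule on 4 via w0Rw0]
7. ~p, w0   [~|-rule on 6]
8. ~q, w0   [~|-rule on 6]
9. <>(p | q), w0   [~<>-rule on 5 via w0Rw0]
10. (~p -> q) -> ~q, w1   [<>-rule on 3: fresh world w1, w0Rw1]
11. ~(p | q), w1   [~<>-rule on 4 via w0Rw1]
12. ~p, w1   [~|-rule on 11]
13. ~q, w1   [~|-rule on 11]
14. <>(p | q), w1   [~<>-rule on 5 via w0Rw1]
15. ~(~p -> q), w1   [->-rule on 10 (branches; this branch)]
16. p | q, w2   [<>-rule on 9: fresh world w2, w0Rw2]
17. ~(p | q), w2   [~<>-rule on 4 via w0Rw2]
18. ~p, w2   [~|-rule on 17]
19. ~q, w2   [~|-rule on 17]
20. <>(p | q), w2   [~<>-rule on 5 via w0Rw2]
21. q, w2   [|-rule on 16 (branches; this branch)]
Accessibility: w0Rw0, w0Rw1, w0Rw2, w1Rw1, w2Rw2
Branch closes: q and ~q both at w2.
(One branch shown.) All branches close.

Unsatisfiable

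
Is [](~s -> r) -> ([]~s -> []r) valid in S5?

Tableau for the negation ~([](~s -> r) -> ([]~s -> []r)):
1. ~([](~s -> r) -> ([]~s -> []r)), w0
2. [](~s -> r), w0
3. ~([]~s -> []r), w0
4. []~s, w0
5. ~[]r, w0
6. ~s -> r, w0
7. ~s, w0
8. r, w0
9. ~r, w1
10. ~s -> r, w1
11. ~s, w1
12. r, w1
Accessibility: w0Rw0, w0Rw1, w1Rw0, w1Rw1
Branch closes: r and ~r both at w1.
All branches of the negation close; one closing branch shown above.

Yes, valid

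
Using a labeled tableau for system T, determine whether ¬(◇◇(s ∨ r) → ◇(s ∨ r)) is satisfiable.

1. ¬(◇◇(s ∨ r) → ◇(s ∨ r)), u
2. ◇◇(s ∨ r), u   [¬→-rule on 1]
3. ¬◇(s ∨ r), u   [¬→-rule on 1]
4. ¬(s ∨ r), u   [¬◇-rule on 3 via uRu]
5. ¬s, u   [¬∨-rule on 4]
6. ¬r, u   [¬∨-rule on 4]
7. ◇(s ∨ r), v   [◇-rule on 2: fresh world v, uRv]
8. ¬(s ∨ r), v   [¬◇-rule on 3 via uRv]
9. ¬s, v   [¬∨-rule on 8]
10. ¬r, v   [¬∨-rule on 8]
11. s ∨ r, w   [◇-rule on 7: fresh world w, vRw]
12. r, w   [∨-rule on 11 (branches; this branch)]
Accessibility: uRu, uRv, vRv, vRw, wRw

Satisfiable (open branch found)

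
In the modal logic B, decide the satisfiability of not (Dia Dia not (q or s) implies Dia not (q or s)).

Yes, satisfiable

1. not (Dia Dia not (q or s) implies Dia not (q or s)), u
2. Dia Dia not (q or s), u
3. not Dia not (q or s), u
4. q or s, u
5. s, u
6. Dia not (q or s), v
7. q or s, v
8. s, v
9. not (q or s), w
10. not q, w
11. not s, w
Accessibility: uRu, uRv, vRu, vRv, vRw, wRv, wRw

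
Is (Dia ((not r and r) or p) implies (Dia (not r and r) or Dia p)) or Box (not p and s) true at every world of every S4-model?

Valid

Tableau for the negation not ((Dia ((not r and r) or p) implies (Dia (not r and r) or Dia p)) or Box (not p and s)):
1. not ((Dia ((not r and r) or p) implies (Dia (not r and r) or Dia p)) or Box (not p and s)), w0
2. not (Dia ((not r and r) or p) implies (Dia (not r and r) or Dia p)), w0
3. not Box (not p and s), w0
4. Dia ((not r and r) or p), w0
5. not (Dia (not r and r) or Dia p), w0
6. not Dia (not r and r), w0
7. not Dia p, w0
8. not (not r and r), w0
9. not p, w0
10. not r, w0
11. not (not p and s), w1
12. not (not r and r), w1
13. not p, w1
14. not s, w1
15. not r, w1
16. (not r and r) or p, w2
17. not (not r and r), w2
18. not p, w2
19. not r and r, w2
20. not r, w2
21. r, w2
Accessibility: w0Rw0, w0Rw1, w0Rw2, w1Rw1, w2Rw2
Branch closes: r and not r both at w2.
Every branch of the negation's tableau closes; the branch above is one of them.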